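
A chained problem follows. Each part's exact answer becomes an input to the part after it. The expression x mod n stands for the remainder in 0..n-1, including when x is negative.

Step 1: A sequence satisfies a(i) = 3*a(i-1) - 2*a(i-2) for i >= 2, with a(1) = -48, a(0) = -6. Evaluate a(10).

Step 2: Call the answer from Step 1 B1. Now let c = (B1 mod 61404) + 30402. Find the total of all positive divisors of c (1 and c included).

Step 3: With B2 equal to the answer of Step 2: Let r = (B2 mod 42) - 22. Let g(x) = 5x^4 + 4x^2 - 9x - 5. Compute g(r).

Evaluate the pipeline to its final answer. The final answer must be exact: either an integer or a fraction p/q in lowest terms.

328843

Step 1: a(2) = 3*(-48) - 2*(-6) = -132; iterating: a(2)=-132, a(3)=-300, a(4)=-636, a(5)=-1308, a(6)=-2652, a(7)=-5340, a(8)=-10716, a(9)=-21468, a(10)=-42972; answer -42972
Step 2: B1 = -42972; c = 48834; 48834 = 2 * 3^2 * 2713; sigma = (1 + 2) * (1 + 3 + 9) * (1 + 2713) = 3 * 13 * 2714 = 105846; answer 105846
Step 3: B2 = 105846; r = -16; 5*(-16)^4 + 4*(-16)^2 - 9*(-16)^1 - 5 = (327680) + (1024) + (144) + (-5) = 328843; answer 328843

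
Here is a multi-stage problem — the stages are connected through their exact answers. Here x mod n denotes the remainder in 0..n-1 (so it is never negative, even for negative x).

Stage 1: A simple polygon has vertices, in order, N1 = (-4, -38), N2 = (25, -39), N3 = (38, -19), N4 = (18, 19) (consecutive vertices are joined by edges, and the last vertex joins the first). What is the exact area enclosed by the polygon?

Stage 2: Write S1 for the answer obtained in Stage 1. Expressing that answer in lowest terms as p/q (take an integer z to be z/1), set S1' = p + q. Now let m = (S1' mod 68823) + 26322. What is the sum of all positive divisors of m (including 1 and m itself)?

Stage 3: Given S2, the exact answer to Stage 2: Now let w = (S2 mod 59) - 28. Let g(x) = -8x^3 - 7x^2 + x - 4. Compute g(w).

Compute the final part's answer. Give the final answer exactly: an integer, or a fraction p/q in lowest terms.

152330

Stage 1: cross terms: (-4*-39 - 25*-38)=1106, (25*-19 - 38*-39)=1007, (38*19 - 18*-19)=1064, (18*-38 - -4*19)=-608; twice the area = |2569| = 2569; area = 2569/2; answer 2569/2
Stage 2: S1 = 2569/2; threaded value p + q = 2571; m = 28893; 28893 = 3 * 9631; sigma = (1 + 3) * (1 + 9631) = 4 * 9632 = 38528; answer 38528
Stage 3: S2 = 38528; w = -27; -8*(-27)^3 - 7*(-27)^2 + 1*(-27)^1 - 4 = (157464) + (-5103) + (-27) + (-4) = 152330; answer 152330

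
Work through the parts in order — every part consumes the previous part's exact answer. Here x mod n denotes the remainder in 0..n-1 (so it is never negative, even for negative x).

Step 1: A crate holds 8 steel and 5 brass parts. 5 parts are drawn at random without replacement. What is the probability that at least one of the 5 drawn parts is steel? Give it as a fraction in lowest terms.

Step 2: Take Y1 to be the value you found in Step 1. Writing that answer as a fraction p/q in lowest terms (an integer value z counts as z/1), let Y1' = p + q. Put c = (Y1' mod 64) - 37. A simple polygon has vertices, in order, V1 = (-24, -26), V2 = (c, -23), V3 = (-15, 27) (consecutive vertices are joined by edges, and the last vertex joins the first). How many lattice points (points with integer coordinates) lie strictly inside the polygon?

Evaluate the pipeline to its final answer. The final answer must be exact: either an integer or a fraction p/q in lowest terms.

12

Step 1: total draws C(13,5) = 1287; complement C(5,5) = 1; favorable 1287 - 1 = 1286; P = 1286/1287; answer 1286/1287
Step 2: Y1 = 1286/1287; threaded value p + q = 2573; c = -24; cross terms: (-24*-23 - -24*-26)=-72, (-24*27 - -15*-23)=-993, (-15*-26 - -24*27)=1038; twice the area = |-27| = 27; area = 27/2; boundary points = 3 + 1 + 1 = 5; strictly interior points = area - boundary/2 + 1 = 12; answer 12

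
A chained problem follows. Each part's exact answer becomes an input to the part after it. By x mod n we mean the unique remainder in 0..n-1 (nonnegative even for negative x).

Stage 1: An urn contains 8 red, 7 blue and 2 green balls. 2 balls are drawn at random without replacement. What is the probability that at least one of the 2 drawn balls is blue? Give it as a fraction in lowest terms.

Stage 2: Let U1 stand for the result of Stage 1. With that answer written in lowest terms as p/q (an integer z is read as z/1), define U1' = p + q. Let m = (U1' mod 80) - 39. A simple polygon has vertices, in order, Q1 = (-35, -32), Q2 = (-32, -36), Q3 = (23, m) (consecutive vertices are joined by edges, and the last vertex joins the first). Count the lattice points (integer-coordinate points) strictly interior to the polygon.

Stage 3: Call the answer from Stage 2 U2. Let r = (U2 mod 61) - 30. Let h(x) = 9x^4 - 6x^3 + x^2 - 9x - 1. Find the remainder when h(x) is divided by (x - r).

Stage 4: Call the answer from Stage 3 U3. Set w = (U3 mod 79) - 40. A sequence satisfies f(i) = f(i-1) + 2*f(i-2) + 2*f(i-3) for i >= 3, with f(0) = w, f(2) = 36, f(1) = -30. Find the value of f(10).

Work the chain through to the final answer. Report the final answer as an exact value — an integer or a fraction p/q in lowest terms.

Stage 1: total draws C(17,2) = 136; complement C(10,2) = 45; favorable 136 - 45 = 91; P = 91/136; answer 91/136
Stage 2: U1 = 91/136; threaded value p + q = 227; m = 28; cross terms: (-35*-36 - -32*-32)=236, (-32*28 - 23*-36)=-68, (23*-32 - -35*28)=244; twice the area = |412| = 412; area = 206; boundary points = 1 + 1 + 2 = 4; strictly interior points = area - boundary/2 + 1 = 205; answer 205
Stage 3: U2 = 205; r = -8; remainder = value at the root: 9*(-8)^4 - 6*(-8)^3 + 1*(-8)^2 - 9*(-8)^1 - 1 = (36864) + (3072) + (64) + (72) + (-1) = 40071; answer 40071
Stage 4: U3 = 40071; w = -22; f(3) = 1*(36) + 2*(-30) + 2*(-22) = -68; iterating: f(3)=-68, f(4)=-56, f(5)=-120, f(6)=-368, f(7)=-720, f(8)=-1696, f(9)=-3872, f(10)=-8704; answer -8704

-8704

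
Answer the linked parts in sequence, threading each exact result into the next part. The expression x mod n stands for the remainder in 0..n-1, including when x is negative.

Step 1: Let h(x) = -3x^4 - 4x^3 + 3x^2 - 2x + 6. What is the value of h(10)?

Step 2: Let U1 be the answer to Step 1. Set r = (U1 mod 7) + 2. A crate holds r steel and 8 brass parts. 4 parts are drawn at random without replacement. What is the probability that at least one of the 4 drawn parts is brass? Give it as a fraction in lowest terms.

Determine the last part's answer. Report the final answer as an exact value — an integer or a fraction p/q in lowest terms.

Step 1: -3*(10)^4 - 4*(10)^3 + 3*(10)^2 - 2*(10)^1 + 6 = (-30000) + (-4000) + (300) + (-20) + (6) = -33714; answer -33714
Step 2: U1 = -33714; r = 7; total draws C(15,4) = 1365; complement C(7,4) = 35; favorable 1365 - 35 = 1330; P = 38/39; answer 38/39

38/39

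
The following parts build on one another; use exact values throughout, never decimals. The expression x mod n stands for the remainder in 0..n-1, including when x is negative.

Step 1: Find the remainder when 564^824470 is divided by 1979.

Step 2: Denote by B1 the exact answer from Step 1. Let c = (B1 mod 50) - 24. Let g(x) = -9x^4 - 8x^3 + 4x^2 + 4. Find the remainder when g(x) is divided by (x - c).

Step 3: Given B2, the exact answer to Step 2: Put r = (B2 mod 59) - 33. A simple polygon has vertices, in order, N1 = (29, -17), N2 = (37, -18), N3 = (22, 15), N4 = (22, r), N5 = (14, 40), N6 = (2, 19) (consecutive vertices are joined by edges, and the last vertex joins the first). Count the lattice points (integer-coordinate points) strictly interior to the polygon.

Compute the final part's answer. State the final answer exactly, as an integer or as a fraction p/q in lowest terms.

Step 1: squarings mod 1979: 564^1=564, 564^2=1456, 564^4=427, 564^8=261, 564^16=835, 564^32=617, 564^64=721, 564^128=1343, 564^256=780, 564^512=847, 564^1024=1011, 564^2048=957, 564^4096=1551, 564^8192=1116, 564^16384=665, 564^32768=908, 564^65536=1200, 564^131072=1267, 564^262144=320, 564^524288=1471; 564^824470 = 564^2 * 564^4 * 564^16 * 564^128 * 564^1024 * 564^4096 * 564^32768 * 564^262144 * 564^524288 = 1015 (mod 1979); answer 1015
Step 2: B1 = 1015; c = -9; remainder = value at the root: -9*(-9)^4 - 8*(-9)^3 + 4*(-9)^2 + 4 = (-59049) + (5832) + (324) + (4) = -52889; answer -52889
Step 3: B2 = -52889; r = 1; cross terms: (29*-18 - 37*-17)=107, (37*15 - 22*-18)=951, (22*1 - 22*15)=-308, (22*40 - 14*1)=866, (14*19 - 2*40)=186, (2*-17 - 29*19)=-585; twice the area = |1217| = 1217; area = 1217/2; boundary points = 1 + 3 + 14 + 1 + 3 + 9 = 31; strictly interior points = area - boundary/2 + 1 = 594; answer 594

594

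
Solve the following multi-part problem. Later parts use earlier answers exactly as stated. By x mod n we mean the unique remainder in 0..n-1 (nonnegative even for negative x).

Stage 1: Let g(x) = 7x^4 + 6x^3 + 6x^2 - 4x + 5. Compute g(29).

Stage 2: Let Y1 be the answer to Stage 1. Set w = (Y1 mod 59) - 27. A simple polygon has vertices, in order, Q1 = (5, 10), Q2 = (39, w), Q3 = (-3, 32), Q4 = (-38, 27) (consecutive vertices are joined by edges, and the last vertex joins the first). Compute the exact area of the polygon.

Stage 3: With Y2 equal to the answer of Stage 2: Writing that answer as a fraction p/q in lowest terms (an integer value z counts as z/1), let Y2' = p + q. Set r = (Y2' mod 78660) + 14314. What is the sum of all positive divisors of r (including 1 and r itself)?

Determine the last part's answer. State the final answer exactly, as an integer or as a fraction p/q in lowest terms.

22626

Stage 1: 7*(29)^4 + 6*(29)^3 + 6*(29)^2 - 4*(29)^1 + 5 = (4950967) + (146334) + (5046) + (-116) + (5) = 5102236; answer 5102236
Stage 2: Y1 = 5102236; w = 7; cross terms: (5*7 - 39*10)=-355, (39*32 - -3*7)=1269, (-3*27 - -38*32)=1135, (-38*10 - 5*27)=-515; twice the area = |1534| = 1534; area = 767; answer 767
Stage 3: Y2 = 767; threaded value p + q = 768; r = 15082; 15082 = 2 * 7541; sigma = (1 + 2) * (1 + 7541) = 3 * 7542 = 22626; answer 22626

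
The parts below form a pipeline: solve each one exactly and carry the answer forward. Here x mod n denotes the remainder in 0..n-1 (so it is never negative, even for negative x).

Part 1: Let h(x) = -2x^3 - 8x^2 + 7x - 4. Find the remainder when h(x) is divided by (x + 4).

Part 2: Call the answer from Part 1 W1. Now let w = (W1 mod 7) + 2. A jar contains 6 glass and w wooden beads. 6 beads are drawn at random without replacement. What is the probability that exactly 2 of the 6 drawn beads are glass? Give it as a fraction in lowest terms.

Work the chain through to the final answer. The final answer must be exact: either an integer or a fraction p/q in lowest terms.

Part 1: remainder = value at the root: -2*(-4)^3 - 8*(-4)^2 + 7*(-4)^1 - 4 = (128) + (-128) + (-28) + (-4) = -32; answer -32
Part 2: W1 = -32; w = 5; total draws C(11,6) = 462; favorable C(6,2)*C(5,4) = 75; P = 25/154; answer 25/154

25/154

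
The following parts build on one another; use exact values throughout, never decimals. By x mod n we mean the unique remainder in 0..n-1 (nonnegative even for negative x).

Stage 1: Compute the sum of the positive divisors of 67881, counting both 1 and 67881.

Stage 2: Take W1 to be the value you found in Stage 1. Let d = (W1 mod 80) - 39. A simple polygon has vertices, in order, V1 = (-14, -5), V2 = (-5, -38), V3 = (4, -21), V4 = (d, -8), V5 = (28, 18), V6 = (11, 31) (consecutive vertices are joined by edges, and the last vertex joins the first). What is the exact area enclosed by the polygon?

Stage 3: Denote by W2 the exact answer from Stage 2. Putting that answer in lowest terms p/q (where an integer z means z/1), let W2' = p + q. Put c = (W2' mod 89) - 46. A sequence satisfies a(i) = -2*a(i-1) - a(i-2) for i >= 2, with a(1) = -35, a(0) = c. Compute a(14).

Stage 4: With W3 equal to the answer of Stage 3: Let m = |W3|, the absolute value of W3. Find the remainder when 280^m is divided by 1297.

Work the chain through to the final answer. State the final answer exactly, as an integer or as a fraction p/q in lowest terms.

103

Stage 1: 67881 = 3 * 11^3 * 17; sigma = (1 + 3) * (1 + 11 + 121 + 1331) * (1 + 17) = 4 * 1464 * 18 = 105408; answer 105408
Stage 2: W1 = 105408; d = 9; cross terms: (-14*-38 - -5*-5)=507, (-5*-21 - 4*-38)=257, (4*-8 - 9*-21)=157, (9*18 - 28*-8)=386, (28*31 - 11*18)=670, (11*-5 - -14*31)=379; twice the area = |2356| = 2356; area = 1178; answer 1178
Stage 3: W2 = 1178; threaded value p + q = 1179; c = -24; a(2) = -2*(-35) - 1*(-24) = 94; iterating: a(2)=94, a(3)=-153, a(4)=212, a(5)=-271, a(6)=330, a(7)=-389, a(8)=448, a(9)=-507, a(10)=566, a(11)=-625, a(12)=684, a(13)=-743, a(14)=802; answer 802
Stage 4: W3 = 802; m = 802; squarings mod 1297: 280^1=280, 280^2=580, 280^4=477, 280^8=554, 280^16=824, 280^32=645, 280^64=985, 280^128=69, 280^256=870, 280^512=749; 280^802 = 280^2 * 280^32 * 280^256 * 280^512 = 103 (mod 1297); answer 103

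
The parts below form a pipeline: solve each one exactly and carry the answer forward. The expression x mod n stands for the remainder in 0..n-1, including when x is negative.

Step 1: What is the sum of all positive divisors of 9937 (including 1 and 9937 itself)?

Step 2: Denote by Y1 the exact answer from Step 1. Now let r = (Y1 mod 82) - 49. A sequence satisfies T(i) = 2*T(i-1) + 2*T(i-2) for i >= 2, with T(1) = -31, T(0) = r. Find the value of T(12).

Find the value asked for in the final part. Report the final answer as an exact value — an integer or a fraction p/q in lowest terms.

Step 1: 9937 = 19 * 523; sigma = (1 + 19) * (1 + 523) = 20 * 524 = 10480; answer 10480
Step 2: Y1 = 10480; r = 17; T(2) = 2*(-31) + 2*(17) = -28; iterating: T(2)=-28, T(3)=-118, T(4)=-292, T(5)=-820, T(6)=-2224, T(7)=-6088, T(8)=-16624, T(9)=-45424, T(10)=-124096, T(11)=-339040, T(12)=-926272; answer -926272

-926272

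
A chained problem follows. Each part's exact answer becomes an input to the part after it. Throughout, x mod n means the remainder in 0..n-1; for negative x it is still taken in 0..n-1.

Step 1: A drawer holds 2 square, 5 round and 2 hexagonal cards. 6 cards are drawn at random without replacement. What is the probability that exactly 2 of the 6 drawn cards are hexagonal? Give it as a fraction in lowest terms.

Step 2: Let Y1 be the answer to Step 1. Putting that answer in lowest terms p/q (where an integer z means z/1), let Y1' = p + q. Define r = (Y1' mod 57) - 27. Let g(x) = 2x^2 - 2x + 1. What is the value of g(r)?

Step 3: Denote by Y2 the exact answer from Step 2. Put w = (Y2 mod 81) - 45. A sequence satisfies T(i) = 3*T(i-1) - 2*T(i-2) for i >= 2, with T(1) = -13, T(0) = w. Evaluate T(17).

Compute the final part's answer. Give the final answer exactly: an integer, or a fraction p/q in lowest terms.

-3538903

Step 1: total draws C(9,6) = 84; favorable C(2,2)*C(7,4) = 35; P = 5/12; answer 5/12
Step 2: Y1 = 5/12; threaded value p + q = 17; r = -10; 2*(-10)^2 - 2*(-10)^1 + 1 = (200) + (20) + (1) = 221; answer 221
Step 3: Y2 = 221; w = 14; T(2) = 3*(-13) - 2*(14) = -67; iterating: T(2)=-67, T(3)=-175, T(4)=-391, T(5)=-823, T(6)=-1687, T(7)=-3415, T(8)=-6871, T(9)=-13783, T(10)=-27607, T(11)=-55255, T(12)=-110551, T(13)=-221143, T(14)=-442327, T(15)=-884695, T(16)=-1769431, T(17)=-3538903; answer -3538903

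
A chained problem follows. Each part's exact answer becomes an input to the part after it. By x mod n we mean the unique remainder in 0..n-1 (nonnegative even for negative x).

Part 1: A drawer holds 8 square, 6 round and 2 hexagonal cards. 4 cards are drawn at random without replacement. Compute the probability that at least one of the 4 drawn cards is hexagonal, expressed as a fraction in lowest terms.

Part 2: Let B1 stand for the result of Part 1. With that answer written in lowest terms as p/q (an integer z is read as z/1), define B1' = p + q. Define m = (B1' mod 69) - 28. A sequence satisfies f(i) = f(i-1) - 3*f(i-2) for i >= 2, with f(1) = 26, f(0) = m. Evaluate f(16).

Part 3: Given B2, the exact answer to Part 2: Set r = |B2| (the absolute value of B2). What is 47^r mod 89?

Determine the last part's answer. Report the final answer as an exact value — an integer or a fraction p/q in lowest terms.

78

Part 1: total draws C(16,4) = 1820; complement C(14,4) = 1001; favorable 1820 - 1001 = 819; P = 9/20; answer 9/20
Part 2: B1 = 9/20; threaded value p + q = 29; m = 1; f(2) = 1*(26) - 3*(1) = 23; iterating: f(2)=23, f(3)=-55, f(4)=-124, f(5)=41, f(6)=413, f(7)=290, f(8)=-949, f(9)=-1819, f(10)=1028, f(11)=6485, f(12)=3401, f(13)=-16054, f(14)=-26257, f(15)=21905, f(16)=100676; answer 100676
Part 3: B2 = 100676; r = 100676; squarings mod 89: 47^1=47, 47^2=73, 47^4=78, 47^8=32, 47^16=45, 47^32=67, 47^64=39, 47^128=8, 47^256=64, 47^512=2, 47^1024=4, 47^2048=16, 47^4096=78, 47^8192=32, 47^16384=45, 47^32768=67, 47^65536=39; 47^100676 = 47^4 * 47^64 * 47^256 * 47^2048 * 47^32768 * 47^65536 = 78 (mod 89); answer 78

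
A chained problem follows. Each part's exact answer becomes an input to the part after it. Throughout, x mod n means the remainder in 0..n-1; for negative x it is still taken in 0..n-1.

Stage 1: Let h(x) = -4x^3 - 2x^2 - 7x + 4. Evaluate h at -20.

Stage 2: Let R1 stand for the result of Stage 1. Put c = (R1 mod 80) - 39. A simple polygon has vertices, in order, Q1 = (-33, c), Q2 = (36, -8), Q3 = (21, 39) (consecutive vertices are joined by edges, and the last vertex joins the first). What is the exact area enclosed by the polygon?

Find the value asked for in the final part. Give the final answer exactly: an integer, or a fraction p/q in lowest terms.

Stage 1: -4*(-20)^3 - 2*(-20)^2 - 7*(-20)^1 + 4 = (32000) + (-800) + (140) + (4) = 31344; answer 31344
Stage 2: R1 = 31344; c = 25; cross terms: (-33*-8 - 36*25)=-636, (36*39 - 21*-8)=1572, (21*25 - -33*39)=1812; twice the area = |2748| = 2748; area = 1374; answer 1374

1374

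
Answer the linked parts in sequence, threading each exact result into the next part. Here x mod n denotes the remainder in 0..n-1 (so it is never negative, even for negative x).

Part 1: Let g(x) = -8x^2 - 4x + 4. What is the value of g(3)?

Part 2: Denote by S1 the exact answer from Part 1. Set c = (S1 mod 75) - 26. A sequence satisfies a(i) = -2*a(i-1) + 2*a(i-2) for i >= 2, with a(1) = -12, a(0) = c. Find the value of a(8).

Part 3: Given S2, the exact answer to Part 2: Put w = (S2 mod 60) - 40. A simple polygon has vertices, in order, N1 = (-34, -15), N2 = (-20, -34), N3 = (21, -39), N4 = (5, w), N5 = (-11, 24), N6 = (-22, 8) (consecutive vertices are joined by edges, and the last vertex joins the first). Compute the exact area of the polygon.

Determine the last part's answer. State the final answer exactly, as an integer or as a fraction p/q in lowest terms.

Part 1: -8*(3)^2 - 4*(3)^1 + 4 = (-72) + (-12) + (4) = -80; answer -80
Part 2: S1 = -80; c = 44; a(2) = -2*(-12) + 2*(44) = 112; iterating: a(2)=112, a(3)=-248, a(4)=720, a(5)=-1936, a(6)=5312, a(7)=-14496, a(8)=39616; answer 39616
Part 3: S2 = 39616; w = -24; cross terms: (-34*-34 - -20*-15)=856, (-20*-39 - 21*-34)=1494, (21*-24 - 5*-39)=-309, (5*24 - -11*-24)=-144, (-11*8 - -22*24)=440, (-22*-15 - -34*8)=602; twice the area = |2939| = 2939; area = 2939/2; answer 2939/2

2939/2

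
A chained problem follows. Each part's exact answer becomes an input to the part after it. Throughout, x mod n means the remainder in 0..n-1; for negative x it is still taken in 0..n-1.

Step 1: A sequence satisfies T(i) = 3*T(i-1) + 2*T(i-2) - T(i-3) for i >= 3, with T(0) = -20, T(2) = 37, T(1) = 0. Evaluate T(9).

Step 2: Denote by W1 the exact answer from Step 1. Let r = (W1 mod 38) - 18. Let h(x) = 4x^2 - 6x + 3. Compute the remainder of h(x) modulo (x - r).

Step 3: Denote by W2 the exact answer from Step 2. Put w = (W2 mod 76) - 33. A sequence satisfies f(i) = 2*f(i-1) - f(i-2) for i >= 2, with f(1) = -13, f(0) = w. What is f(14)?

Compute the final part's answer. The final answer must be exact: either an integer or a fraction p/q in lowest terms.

Step 1: T(3) = 3*(37) + 2*(0) - 1*(-20) = 131; iterating: T(3)=131, T(4)=467, T(5)=1626, T(6)=5681, T(7)=19828, T(8)=69220, T(9)=241635; answer 241635
Step 2: W1 = 241635; r = 13; remainder = value at the root: 4*(13)^2 - 6*(13)^1 + 3 = (676) + (-78) + (3) = 601; answer 601
Step 3: W2 = 601; w = 36; f(2) = 2*(-13) - 1*(36) = -62; iterating: f(2)=-62, f(3)=-111, f(4)=-160, f(5)=-209, f(6)=-258, f(7)=-307, f(8)=-356, f(9)=-405, f(10)=-454, f(11)=-503, f(12)=-552, f(13)=-601, f(14)=-650; answer -650

-650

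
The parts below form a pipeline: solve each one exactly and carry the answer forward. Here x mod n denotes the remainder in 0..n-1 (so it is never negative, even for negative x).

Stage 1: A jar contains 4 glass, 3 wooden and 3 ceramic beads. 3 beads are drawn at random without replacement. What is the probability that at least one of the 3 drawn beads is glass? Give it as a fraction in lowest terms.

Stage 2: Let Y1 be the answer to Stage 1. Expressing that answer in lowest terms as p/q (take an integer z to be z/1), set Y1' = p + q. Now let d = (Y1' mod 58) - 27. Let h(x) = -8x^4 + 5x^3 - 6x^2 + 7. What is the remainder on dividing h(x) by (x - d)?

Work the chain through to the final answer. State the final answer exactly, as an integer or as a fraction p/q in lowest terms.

Stage 1: total draws C(10,3) = 120; complement C(6,3) = 20; favorable 120 - 20 = 100; P = 5/6; answer 5/6
Stage 2: Y1 = 5/6; threaded value p + q = 11; d = -16; remainder = value at the root: -8*(-16)^4 + 5*(-16)^3 - 6*(-16)^2 + 7 = (-524288) + (-20480) + (-1536) + (7) = -546297; answer -546297

-546297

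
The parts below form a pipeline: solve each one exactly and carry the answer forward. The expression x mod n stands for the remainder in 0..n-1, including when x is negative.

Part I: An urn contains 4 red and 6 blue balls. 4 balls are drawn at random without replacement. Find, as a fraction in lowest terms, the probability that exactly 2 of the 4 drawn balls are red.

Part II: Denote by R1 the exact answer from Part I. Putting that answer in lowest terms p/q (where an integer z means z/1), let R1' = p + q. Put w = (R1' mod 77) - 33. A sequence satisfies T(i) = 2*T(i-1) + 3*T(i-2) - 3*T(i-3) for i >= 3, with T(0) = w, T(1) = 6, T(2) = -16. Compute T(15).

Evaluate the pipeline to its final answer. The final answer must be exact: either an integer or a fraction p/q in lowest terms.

5031286

Part I: total draws C(10,4) = 210; favorable C(4,2)*C(6,2) = 90; P = 3/7; answer 3/7
Part II: R1 = 3/7; threaded value p + q = 10; w = -23; T(3) = 2*(-16) + 3*(6) - 3*(-23) = 55; iterating: T(3)=55, T(4)=44, T(5)=301, T(6)=569, T(7)=1909, T(8)=4622, T(9)=13264, T(10)=34667, T(11)=95260, T(12)=254729, T(13)=691237, T(14)=1860881, T(15)=5031286; answer 5031286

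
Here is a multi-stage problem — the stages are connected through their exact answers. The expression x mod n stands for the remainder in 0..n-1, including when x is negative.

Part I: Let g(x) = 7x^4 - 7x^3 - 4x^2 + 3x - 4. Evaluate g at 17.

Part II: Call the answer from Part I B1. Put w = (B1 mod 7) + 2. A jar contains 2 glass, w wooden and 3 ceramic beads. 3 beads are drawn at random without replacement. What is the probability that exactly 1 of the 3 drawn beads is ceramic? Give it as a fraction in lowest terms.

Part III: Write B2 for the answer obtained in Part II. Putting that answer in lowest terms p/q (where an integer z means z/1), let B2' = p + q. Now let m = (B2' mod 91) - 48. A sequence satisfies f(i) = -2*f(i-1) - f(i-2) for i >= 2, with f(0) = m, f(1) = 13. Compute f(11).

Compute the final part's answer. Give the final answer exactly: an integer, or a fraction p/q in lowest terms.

493

Part I: 7*(17)^4 - 7*(17)^3 - 4*(17)^2 + 3*(17)^1 - 4 = (584647) + (-34391) + (-1156) + (51) + (-4) = 549147; answer 549147
Part II: B1 = 549147; w = 6; total draws C(11,3) = 165; favorable C(3,1)*C(8,2) = 84; P = 28/55; answer 28/55
Part III: B2 = 28/55; threaded value p + q = 83; m = 35; f(2) = -2*(13) - 1*(35) = -61; iterating: f(2)=-61, f(3)=109, f(4)=-157, f(5)=205, f(6)=-253, f(7)=301, f(8)=-349, f(9)=397, f(10)=-445, f(11)=493; answer 493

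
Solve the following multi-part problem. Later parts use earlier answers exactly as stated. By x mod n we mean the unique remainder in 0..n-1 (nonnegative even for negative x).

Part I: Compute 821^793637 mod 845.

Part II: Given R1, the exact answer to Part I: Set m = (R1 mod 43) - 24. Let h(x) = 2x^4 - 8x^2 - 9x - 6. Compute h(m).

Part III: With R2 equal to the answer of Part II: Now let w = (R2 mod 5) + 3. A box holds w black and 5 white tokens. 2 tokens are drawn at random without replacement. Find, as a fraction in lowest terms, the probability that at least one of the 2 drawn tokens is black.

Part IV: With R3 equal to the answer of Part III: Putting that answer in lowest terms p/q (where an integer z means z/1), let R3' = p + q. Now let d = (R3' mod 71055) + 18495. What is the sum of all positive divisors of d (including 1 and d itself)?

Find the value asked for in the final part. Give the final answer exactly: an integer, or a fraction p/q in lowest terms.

32480

Part I: squarings mod 845: 821^1=821, 821^2=576, 821^4=536, 821^8=841, 821^16=16, 821^32=256, 821^64=471, 821^128=451, 821^256=601, 821^512=386, 821^1024=276, 821^2048=126, 821^4096=666, 821^8192=776, 821^16384=536, 821^32768=841, 821^65536=16, 821^131072=256, 821^262144=471, 821^524288=451; 821^793637 = 821^1 * 821^4 * 821^32 * 821^1024 * 821^2048 * 821^4096 * 821^262144 * 821^524288 = 526 (mod 845); answer 526
Part II: R1 = 526; m = -14; 2*(-14)^4 - 8*(-14)^2 - 9*(-14)^1 - 6 = (76832) + (-1568) + (126) + (-6) = 75384; answer 75384
Part III: R2 = 75384; w = 7; total draws C(12,2) = 66; complement C(5,2) = 10; favorable 66 - 10 = 56; P = 28/33; answer 28/33
Part IV: R3 = 28/33; threaded value p + q = 61; d = 18556; 18556 = 2^2 * 4639; sigma = (1 + 2 + 4) * (1 + 4639) = 7 * 4640 = 32480; answer 32480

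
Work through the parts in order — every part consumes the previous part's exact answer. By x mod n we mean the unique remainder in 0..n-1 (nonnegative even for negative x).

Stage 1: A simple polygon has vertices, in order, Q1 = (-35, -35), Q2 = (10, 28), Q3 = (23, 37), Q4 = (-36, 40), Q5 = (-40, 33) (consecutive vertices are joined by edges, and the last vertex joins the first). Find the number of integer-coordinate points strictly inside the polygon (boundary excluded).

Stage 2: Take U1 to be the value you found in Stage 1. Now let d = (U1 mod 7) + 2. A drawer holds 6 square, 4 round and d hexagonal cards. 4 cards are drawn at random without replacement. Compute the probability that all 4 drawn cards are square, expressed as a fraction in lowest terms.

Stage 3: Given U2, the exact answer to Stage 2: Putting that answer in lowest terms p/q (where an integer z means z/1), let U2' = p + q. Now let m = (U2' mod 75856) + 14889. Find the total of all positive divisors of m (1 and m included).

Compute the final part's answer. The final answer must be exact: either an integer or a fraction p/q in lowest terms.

Stage 1: cross terms: (-35*28 - 10*-35)=-630, (10*37 - 23*28)=-274, (23*40 - -36*37)=2252, (-36*33 - -40*40)=412, (-40*-35 - -35*33)=2555; twice the area = |4315| = 4315; area = 4315/2; boundary points = 9 + 1 + 1 + 1 + 1 = 13; strictly interior points = area - boundary/2 + 1 = 2152; answer 2152
Stage 2: U1 = 2152; d = 5; total draws C(15,4) = 1365; favorable C(6,4) = 15; P = 1/91; answer 1/91
Stage 3: U2 = 1/91; threaded value p + q = 92; m = 14981; 14981 = 71 * 211; sigma = (1 + 71) * (1 + 211) = 72 * 212 = 15264; answer 15264

15264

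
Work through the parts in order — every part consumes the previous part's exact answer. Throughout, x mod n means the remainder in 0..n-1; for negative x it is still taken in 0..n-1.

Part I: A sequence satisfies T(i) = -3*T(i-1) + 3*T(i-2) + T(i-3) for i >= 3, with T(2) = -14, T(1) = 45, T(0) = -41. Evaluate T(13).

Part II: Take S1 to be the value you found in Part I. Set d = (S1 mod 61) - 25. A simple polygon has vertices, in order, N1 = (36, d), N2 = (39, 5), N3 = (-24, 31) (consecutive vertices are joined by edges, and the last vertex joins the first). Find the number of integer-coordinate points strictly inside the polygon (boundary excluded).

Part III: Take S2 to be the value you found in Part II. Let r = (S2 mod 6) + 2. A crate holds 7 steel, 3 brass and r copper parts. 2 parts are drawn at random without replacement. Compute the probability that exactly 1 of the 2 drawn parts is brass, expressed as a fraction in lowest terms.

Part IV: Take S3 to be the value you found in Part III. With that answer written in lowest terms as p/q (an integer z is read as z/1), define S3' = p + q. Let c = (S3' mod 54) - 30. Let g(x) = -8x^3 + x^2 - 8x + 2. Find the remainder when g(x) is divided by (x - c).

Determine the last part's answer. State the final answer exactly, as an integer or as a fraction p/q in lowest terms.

-13

Part I: T(3) = -3*(-14) + 3*(45) + 1*(-41) = 136; iterating: T(3)=136, T(4)=-405, T(5)=1609, T(6)=-5906, T(7)=22140, T(8)=-82529, T(9)=308101, T(10)=-1149750, T(11)=4291024, T(12)=-16014221, T(13)=59765985; answer 59765985
Part II: S1 = 59765985; d = -10; cross terms: (36*5 - 39*-10)=570, (39*31 - -24*5)=1329, (-24*-10 - 36*31)=-876; twice the area = |1023| = 1023; area = 1023/2; boundary points = 3 + 1 + 1 = 5; strictly interior points = area - boundary/2 + 1 = 510; answer 510
Part III: S2 = 510; r = 2; total draws C(12,2) = 66; favorable C(3,1)*C(9,1) = 27; P = 9/22; answer 9/22
Part IV: S3 = 9/22; threaded value p + q = 31; c = 1; remainder = value at the root: -8*(1)^3 + 1*(1)^2 - 8*(1)^1 + 2 = (-8) + (1) + (-8) + (2) = -13; answer -13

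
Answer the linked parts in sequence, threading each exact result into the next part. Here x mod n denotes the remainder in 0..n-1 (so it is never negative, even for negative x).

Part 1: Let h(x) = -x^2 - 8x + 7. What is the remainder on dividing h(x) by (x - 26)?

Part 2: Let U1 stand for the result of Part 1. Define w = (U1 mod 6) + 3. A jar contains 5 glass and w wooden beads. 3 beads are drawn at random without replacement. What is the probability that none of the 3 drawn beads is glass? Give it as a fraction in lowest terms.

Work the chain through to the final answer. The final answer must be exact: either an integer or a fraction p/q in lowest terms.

Part 1: remainder = value at the root: -1*(26)^2 - 8*(26)^1 + 7 = (-676) + (-208) + (7) = -877; answer -877
Part 2: U1 = -877; w = 8; total draws C(13,3) = 286; favorable C(8,3) = 56; P = 28/143; answer 28/143

28/143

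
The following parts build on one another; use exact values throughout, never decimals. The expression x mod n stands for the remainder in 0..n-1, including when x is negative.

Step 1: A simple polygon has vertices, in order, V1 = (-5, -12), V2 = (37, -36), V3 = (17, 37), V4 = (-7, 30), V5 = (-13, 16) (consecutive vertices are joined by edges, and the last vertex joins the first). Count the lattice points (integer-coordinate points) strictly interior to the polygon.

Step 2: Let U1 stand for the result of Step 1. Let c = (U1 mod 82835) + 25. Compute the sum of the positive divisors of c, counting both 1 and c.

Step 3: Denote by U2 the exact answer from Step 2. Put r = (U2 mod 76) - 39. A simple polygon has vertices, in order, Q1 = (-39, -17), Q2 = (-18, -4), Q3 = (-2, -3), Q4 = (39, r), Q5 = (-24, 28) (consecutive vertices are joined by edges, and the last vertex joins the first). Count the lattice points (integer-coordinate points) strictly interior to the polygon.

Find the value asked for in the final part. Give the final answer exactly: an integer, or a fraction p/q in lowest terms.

865

Step 1: cross terms: (-5*-36 - 37*-12)=624, (37*37 - 17*-36)=1981, (17*30 - -7*37)=769, (-7*16 - -13*30)=278, (-13*-12 - -5*16)=236; twice the area = |3888| = 3888; area = 1944; boundary points = 6 + 1 + 1 + 2 + 4 = 14; strictly interior points = area - boundary/2 + 1 = 1938; answer 1938
Step 2: U1 = 1938; c = 1963; 1963 = 13 * 151; sigma = (1 + 13) * (1 + 151) = 14 * 152 = 2128; answer 2128
Step 3: U2 = 2128; r = -39; cross terms: (-39*-4 - -18*-17)=-150, (-18*-3 - -2*-4)=46, (-2*-39 - 39*-3)=195, (39*28 - -24*-39)=156, (-24*-17 - -39*28)=1500; twice the area = |1747| = 1747; area = 1747/2; boundary points = 1 + 1 + 1 + 1 + 15 = 19; strictly interior points = area - boundary/2 + 1 = 865; answer 865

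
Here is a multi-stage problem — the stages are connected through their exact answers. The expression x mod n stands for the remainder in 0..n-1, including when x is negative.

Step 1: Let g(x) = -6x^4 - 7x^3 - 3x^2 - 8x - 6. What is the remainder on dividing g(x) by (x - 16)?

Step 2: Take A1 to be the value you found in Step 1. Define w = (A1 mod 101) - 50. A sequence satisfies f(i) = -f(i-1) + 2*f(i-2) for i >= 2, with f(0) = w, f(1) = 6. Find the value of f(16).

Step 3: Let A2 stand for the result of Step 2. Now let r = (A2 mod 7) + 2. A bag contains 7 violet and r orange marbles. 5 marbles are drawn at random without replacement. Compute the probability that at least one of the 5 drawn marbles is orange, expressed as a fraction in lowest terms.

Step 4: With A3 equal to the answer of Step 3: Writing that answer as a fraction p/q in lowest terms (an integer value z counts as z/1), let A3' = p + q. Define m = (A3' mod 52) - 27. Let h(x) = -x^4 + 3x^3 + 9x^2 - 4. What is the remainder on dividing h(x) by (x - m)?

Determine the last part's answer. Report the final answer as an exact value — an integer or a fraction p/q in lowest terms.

-75524

Step 1: remainder = value at the root: -6*(16)^4 - 7*(16)^3 - 3*(16)^2 - 8*(16)^1 - 6 = (-393216) + (-28672) + (-768) + (-128) + (-6) = -422790; answer -422790
Step 2: A1 = -422790; w = 47; f(2) = -1*(6) + 2*(47) = 88; iterating: f(2)=88, f(3)=-76, f(4)=252, f(5)=-404, f(6)=908, f(7)=-1716, f(8)=3532, f(9)=-6964, f(10)=14028, f(11)=-27956, f(12)=56012, f(13)=-111924, f(14)=223948, f(15)=-447796, f(16)=895692; answer 895692
Step 3: A2 = 895692; r = 2; total draws C(9,5) = 126; complement C(7,5) = 21; favorable 126 - 21 = 105; P = 5/6; answer 5/6
Step 4: A3 = 5/6; threaded value p + q = 11; m = -16; remainder = value at the root: -1*(-16)^4 + 3*(-16)^3 + 9*(-16)^2 - 4 = (-65536) + (-12288) + (2304) + (-4) = -75524; answer -75524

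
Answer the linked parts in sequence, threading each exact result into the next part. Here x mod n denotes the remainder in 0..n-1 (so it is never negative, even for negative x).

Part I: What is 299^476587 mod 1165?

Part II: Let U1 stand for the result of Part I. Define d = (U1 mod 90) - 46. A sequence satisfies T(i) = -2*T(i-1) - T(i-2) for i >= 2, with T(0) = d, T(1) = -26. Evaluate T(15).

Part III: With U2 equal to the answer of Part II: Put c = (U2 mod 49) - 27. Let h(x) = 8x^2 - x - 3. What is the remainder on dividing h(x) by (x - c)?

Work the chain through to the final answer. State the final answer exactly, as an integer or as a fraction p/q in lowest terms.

Part I: squarings mod 1165: 299^1=299, 299^2=861, 299^4=381, 299^8=701, 299^16=936, 299^32=16, 299^64=256, 299^128=296, 299^256=241, 299^512=996, 299^1024=601, 299^2048=51, 299^4096=271, 299^8192=46, 299^16384=951, 299^32768=361, 299^65536=1006, 299^131072=816, 299^262144=641; 299^476587 = 299^1 * 299^2 * 299^8 * 299^32 * 299^128 * 299^256 * 299^1024 * 299^16384 * 299^65536 * 299^131072 * 299^262144 = 1099 (mod 1165); answer 1099
Part II: U1 = 1099; d = -27; T(2) = -2*(-26) - 1*(-27) = 79; iterating: T(2)=79, T(3)=-132, T(4)=185, T(5)=-238, T(6)=291, T(7)=-344, T(8)=397, T(9)=-450, T(10)=503, T(11)=-556, T(12)=609, T(13)=-662, T(14)=715, T(15)=-768; answer -768
Part III: U2 = -768; c = -11; remainder = value at the root: 8*(-11)^2 - 1*(-11)^1 - 3 = (968) + (11) + (-3) = 976; answer 976

976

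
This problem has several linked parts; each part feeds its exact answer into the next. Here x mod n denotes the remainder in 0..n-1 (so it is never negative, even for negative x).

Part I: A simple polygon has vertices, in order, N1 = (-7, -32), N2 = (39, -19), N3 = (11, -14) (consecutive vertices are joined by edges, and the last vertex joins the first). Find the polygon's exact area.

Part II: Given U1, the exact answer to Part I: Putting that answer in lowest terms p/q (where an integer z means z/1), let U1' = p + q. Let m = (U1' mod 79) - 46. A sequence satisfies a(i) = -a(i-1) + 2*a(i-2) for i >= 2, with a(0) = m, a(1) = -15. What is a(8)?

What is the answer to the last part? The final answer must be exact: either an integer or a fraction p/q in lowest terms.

2565

Part I: cross terms: (-7*-19 - 39*-32)=1381, (39*-14 - 11*-19)=-337, (11*-32 - -7*-14)=-450; twice the area = |594| = 594; area = 297; answer 297
Part II: U1 = 297; threaded value p + q = 298; m = 15; a(2) = -1*(-15) + 2*(15) = 45; iterating: a(2)=45, a(3)=-75, a(4)=165, a(5)=-315, a(6)=645, a(7)=-1275, a(8)=2565; answer 2565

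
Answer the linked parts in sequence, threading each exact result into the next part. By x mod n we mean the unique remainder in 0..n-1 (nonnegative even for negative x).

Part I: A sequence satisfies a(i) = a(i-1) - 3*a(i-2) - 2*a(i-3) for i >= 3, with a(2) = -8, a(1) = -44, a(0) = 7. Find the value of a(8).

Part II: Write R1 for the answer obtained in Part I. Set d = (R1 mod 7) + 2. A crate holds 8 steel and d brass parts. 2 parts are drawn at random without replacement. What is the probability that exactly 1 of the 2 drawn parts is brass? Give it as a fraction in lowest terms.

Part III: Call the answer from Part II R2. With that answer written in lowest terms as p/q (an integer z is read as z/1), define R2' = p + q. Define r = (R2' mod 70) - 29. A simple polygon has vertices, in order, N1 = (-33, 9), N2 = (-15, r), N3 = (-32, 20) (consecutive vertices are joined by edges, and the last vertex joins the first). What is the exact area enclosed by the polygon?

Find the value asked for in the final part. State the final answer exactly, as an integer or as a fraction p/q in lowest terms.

Part I: a(3) = 1*(-8) - 3*(-44) - 2*(7) = 110; iterating: a(3)=110, a(4)=222, a(5)=-92, a(6)=-978, a(7)=-1146, a(8)=1972; answer 1972
Part II: R1 = 1972; d = 7; total draws C(15,2) = 105; favorable C(7,1)*C(8,1) = 56; P = 8/15; answer 8/15
Part III: R2 = 8/15; threaded value p + q = 23; r = -6; cross terms: (-33*-6 - -15*9)=333, (-15*20 - -32*-6)=-492, (-32*9 - -33*20)=372; twice the area = |213| = 213; area = 213/2; answer 213/2

213/2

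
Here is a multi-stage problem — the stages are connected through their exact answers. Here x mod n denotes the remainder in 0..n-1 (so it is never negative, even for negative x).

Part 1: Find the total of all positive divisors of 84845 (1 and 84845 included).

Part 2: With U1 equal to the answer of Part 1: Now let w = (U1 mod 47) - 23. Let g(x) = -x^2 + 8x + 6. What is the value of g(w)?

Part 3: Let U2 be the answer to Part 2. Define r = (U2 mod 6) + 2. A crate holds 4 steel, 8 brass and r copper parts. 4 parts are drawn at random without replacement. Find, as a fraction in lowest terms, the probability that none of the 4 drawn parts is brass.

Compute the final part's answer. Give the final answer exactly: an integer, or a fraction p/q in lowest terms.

7/102

Part 1: 84845 = 5 * 71 * 239; sigma = (1 + 5) * (1 + 71) * (1 + 239) = 6 * 72 * 240 = 103680; answer 103680
Part 2: U1 = 103680; w = 22; -1*(22)^2 + 8*(22)^1 + 6 = (-484) + (176) + (6) = -302; answer -302
Part 3: U2 = -302; r = 6; total draws C(18,4) = 3060; favorable C(10,4) = 210; P = 7/102; answer 7/102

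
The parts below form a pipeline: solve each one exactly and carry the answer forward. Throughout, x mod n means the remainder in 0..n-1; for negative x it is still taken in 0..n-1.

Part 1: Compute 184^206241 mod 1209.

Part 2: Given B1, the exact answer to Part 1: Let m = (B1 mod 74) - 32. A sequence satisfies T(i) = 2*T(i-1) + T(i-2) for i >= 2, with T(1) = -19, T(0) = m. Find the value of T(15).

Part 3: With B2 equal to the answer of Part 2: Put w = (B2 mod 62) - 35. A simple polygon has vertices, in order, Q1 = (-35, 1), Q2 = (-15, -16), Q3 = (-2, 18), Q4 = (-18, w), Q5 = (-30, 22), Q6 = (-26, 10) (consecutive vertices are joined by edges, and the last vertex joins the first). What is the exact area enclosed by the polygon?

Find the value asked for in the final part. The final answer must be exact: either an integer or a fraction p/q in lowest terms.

Part 1: squarings mod 1209: 184^1=184, 184^2=4, 184^4=16, 184^8=256, 184^16=250, 184^32=841, 184^64=16, 184^128=256, 184^256=250, 184^512=841, 184^1024=16, 184^2048=256, 184^4096=250, 184^8192=841, 184^16384=16, 184^32768=256, 184^65536=250, 184^131072=841; 184^206241 = 184^1 * 184^32 * 184^128 * 184^256 * 184^1024 * 184^8192 * 184^65536 * 184^131072 = 928 (mod 1209); answer 928
Part 2: B1 = 928; m = 8; T(2) = 2*(-19) + 1*(8) = -30; iterating: T(2)=-30, T(3)=-79, T(4)=-188, T(5)=-455, T(6)=-1098, T(7)=-2651, T(8)=-6400, T(9)=-15451, T(10)=-37302, T(11)=-90055, T(12)=-217412, T(13)=-524879, T(14)=-1267170, T(15)=-3059219; answer -3059219
Part 3: B2 = -3059219; w = 12; cross terms: (-35*-16 - -15*1)=575, (-15*18 - -2*-16)=-302, (-2*12 - -18*18)=300, (-18*22 - -30*12)=-36, (-30*10 - -26*22)=272, (-26*1 - -35*10)=324; twice the area = |1133| = 1133; area = 1133/2; answer 1133/2

1133/2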